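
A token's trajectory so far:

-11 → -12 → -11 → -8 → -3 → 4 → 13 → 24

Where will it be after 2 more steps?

52

Taking differences between consecutive positions: -1, +1, +3, +5, +7, +9, +11. These grow by +2 each step.
step 8: 24 + 13 → 37
step 9: 37 + 15 → 52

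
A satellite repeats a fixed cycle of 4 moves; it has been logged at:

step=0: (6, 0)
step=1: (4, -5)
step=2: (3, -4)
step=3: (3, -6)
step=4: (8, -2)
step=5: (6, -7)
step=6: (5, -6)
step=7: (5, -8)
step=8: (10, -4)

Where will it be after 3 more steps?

(7, -10)

Differencing gives (-2, -5), (-1, +1), (+0, -2), (+5, +4), (-2, -5), (-1, +1), (+0, -2), (+5, +4). This is the pattern (-2, -5), (-1, +1), (+0, -2), (+5, +4) repeated.
step 9: apply (-2, -5) → (8, -9)
step 10: apply (-1, +1) → (7, -8)
step 11: apply (+0, -2) → (7, -10)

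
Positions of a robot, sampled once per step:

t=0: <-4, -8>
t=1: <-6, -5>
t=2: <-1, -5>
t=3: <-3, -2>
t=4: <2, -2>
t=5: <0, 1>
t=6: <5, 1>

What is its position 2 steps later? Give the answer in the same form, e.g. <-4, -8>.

The moves between consecutive positions are <-2, +3>, <+5, +0>, <-2, +3>, <+5, +0>, <-2, +3>, <+5, +0>; they repeat the 2-cycle [<-2, +3>, <+5, +0>].
step 7: apply <-2, +3> → <3, 4>
step 8: apply <+5, +0> → <8, 4>

<8, 4>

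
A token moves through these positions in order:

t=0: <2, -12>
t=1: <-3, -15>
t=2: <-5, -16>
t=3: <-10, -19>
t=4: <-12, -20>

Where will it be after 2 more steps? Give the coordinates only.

<-19, -24>

Differencing gives <-5, -3>, <-2, -1>, <-5, -3>, <-2, -1>. This is the pattern <-5, -3>, <-2, -1> repeated.
step 5: apply <-5, -3> → <-17, -23>
step 6: apply <-2, -1> → <-19, -24>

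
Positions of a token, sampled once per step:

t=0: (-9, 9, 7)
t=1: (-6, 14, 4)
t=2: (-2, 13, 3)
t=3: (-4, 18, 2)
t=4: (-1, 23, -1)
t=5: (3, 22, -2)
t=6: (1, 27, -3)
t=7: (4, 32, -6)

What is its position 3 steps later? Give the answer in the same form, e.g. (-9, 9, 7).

The moves between consecutive positions are (+3, +5, -3), (+4, -1, -1), (-2, +5, -1), (+3, +5, -3), (+4, -1, -1), (-2, +5, -1), (+3, +5, -3); they repeat the 3-cycle [(+3, +5, -3), (+4, -1, -1), (-2, +5, -1)].
step 8: apply (+4, -1, -1) → (8, 31, -7)
step 9: apply (-2, +5, -1) → (6, 36, -8)
step 10: apply (+3, +5, -3) → (9, 41, -11)

(9, 41, -11)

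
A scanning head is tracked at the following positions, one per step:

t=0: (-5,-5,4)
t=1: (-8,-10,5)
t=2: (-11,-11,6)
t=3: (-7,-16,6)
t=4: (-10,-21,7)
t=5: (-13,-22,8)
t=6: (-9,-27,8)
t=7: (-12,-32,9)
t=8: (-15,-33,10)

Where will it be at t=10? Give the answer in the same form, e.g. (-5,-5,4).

The moves between consecutive positions are (-3,-5,+1), (-3,-1,+1), (+4,-5,+0), (-3,-5,+1), (-3,-1,+1), (+4,-5,+0), (-3,-5,+1), (-3,-1,+1); they repeat the 3-cycle [(-3,-5,+1), (-3,-1,+1), (+4,-5,+0)].
step 9: apply (+4,-5,+0) → (-11,-38,10)
step 10: apply (-3,-5,+1) → (-14,-43,11)

(-14,-43,11)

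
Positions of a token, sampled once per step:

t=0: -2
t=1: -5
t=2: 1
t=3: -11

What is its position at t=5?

-35

Consecutive displacements -3, +6, -12 scale by a factor of -2 each step.
step 4: -11 + 24 → 13
step 5: 13 − 48 → -35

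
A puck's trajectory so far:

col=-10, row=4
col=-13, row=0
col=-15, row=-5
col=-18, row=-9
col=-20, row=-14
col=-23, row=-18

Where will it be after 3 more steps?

Step-to-step displacements: (-3,-4), (-2,-5), (-3,-4), (-2,-5), (-3,-4) — a repeating cycle of length 2.
step 6: apply (-2,-5) → col=-25, row=-23
step 7: apply (-3,-4) → col=-28, row=-27
step 8: apply (-2,-5) → col=-30, row=-32

col=-30, row=-32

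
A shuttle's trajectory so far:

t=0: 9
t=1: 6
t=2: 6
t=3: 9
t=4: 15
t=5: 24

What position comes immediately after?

36

First differences are -3, +0, +3, +6, +9; their common second difference is +3 (constant acceleration).
step 6: 24 + 12 → 36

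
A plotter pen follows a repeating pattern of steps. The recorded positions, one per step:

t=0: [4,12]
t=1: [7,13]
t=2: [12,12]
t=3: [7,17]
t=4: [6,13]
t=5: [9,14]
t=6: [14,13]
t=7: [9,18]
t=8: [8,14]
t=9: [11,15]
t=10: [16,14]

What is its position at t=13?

Step-to-step displacements: [+3,+1], [+5,-1], [-5,+5], [-1,-4], [+3,+1], [+5,-1], [-5,+5], [-1,-4], [+3,+1], [+5,-1] — a repeating cycle of length 4.
step 11: apply [-5,+5] → [11,19]
step 12: apply [-1,-4] → [10,15]
step 13: apply [+3,+1] → [13,16]

[13,16]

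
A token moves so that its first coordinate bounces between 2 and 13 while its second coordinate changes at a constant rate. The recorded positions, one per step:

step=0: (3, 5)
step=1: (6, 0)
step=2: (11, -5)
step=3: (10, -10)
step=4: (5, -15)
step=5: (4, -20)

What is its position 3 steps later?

The first coordinate travels 5 per step and bounces off the walls at 2 and 13.
  step 6: 4 → 9
  step 7: 9 → 12
  step 8: 12 → 7
The second coordinate changes by -5 each step: at step 8 it is -35.

(7, -35)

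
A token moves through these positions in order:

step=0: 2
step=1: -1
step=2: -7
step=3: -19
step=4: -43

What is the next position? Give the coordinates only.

The jumps are -3, -6, -12, -24 — a geometric progression with ratio 2.
step 5: -43 − 48 → -91

-91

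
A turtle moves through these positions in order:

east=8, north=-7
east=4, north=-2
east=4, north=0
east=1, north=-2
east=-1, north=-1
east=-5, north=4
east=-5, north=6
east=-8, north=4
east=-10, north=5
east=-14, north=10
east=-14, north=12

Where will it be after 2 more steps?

The moves between consecutive positions are (-4, +5), (+0, +2), (-3, -2), (-2, +1), (-4, +5), (+0, +2), (-3, -2), (-2, +1), (-4, +5), (+0, +2); they repeat the 4-cycle [(-4, +5), (+0, +2), (-3, -2), (-2, +1)].
step 11: apply (-3, -2) → east=-17, north=10
step 12: apply (-2, +1) → east=-19, north=11

east=-19, north=11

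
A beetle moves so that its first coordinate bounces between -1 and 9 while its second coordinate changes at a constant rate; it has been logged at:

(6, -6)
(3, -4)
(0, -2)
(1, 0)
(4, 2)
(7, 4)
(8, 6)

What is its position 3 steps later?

The first coordinate travels 3 per step and bounces off the walls at -1 and 9.
  step 7: 8 → 5
  step 8: 5 → 2
  step 9: 2 → -1
The second coordinate changes by +2 each step: at step 9 it is 12.

(-1, 12)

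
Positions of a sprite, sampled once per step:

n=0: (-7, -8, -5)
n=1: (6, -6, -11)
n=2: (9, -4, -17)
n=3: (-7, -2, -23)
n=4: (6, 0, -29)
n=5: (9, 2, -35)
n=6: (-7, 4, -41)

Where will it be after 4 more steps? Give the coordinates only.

(6, 12, -65)

First: cycles through -7, 6, 9 every 3 steps. Step 10 lands at position 1 of the cycle → 6.
Second: linear, +2 per step → 12 at step 10.
Third: linear, -6 per step → -65 at step 10.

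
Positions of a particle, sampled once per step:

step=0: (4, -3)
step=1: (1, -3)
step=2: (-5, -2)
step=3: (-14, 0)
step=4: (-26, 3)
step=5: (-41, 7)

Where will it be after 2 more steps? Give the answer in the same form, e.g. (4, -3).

(-80, 18)

Taking differences between consecutive positions: (-3, +0), (-6, +1), (-9, +2), (-12, +3), (-15, +4). These grow by (-3, +1) each step.
step 6: (-41, 7) + (-18, +5) → (-59, 12)
step 7: (-59, 12) + (-21, +6) → (-80, 18)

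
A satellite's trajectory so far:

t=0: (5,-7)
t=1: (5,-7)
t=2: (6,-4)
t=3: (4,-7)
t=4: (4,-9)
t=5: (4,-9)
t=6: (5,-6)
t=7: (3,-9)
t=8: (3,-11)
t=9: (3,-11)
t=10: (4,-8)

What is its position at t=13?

The moves between consecutive positions are (+0,+0), (+1,+3), (-2,-3), (+0,-2), (+0,+0), (+1,+3), (-2,-3), (+0,-2), (+0,+0), (+1,+3); they repeat the 4-cycle [(+0,+0), (+1,+3), (-2,-3), (+0,-2)].
step 11: apply (-2,-3) → (2,-11)
step 12: apply (+0,-2) → (2,-13)
step 13: apply (+0,+0) → (2,-13)

(2,-13)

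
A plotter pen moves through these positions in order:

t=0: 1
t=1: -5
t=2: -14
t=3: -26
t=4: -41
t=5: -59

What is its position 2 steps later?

-104

Successive displacements: -6, -9, -12, -15, -18 — each changes by -3.
step 6: -59 − 21 → -80
step 7: -80 − 24 → -104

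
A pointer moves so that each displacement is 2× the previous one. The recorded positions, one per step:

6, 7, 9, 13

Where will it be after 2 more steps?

37

The jumps are +1, +2, +4 — a geometric progression with ratio 2.
step 4: 13 + 8 → 21
step 5: 21 + 16 → 37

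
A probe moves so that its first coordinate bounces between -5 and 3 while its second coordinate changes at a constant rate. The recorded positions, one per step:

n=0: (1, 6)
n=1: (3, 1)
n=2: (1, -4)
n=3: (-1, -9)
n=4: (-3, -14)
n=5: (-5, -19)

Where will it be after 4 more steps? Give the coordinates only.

(3, -39)

The first coordinate travels 2 per step and bounces off the walls at -5 and 3.
  step 6: -5 → -3
  step 7: -3 → -1
  step 8: -1 → 1
  step 9: 1 → 3
The second coordinate changes by -5 each step: at step 9 it is -39.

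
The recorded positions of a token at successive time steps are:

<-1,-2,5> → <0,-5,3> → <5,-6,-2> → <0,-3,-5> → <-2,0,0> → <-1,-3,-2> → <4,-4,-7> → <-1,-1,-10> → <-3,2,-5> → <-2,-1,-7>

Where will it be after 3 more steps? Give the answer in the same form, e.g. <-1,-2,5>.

<-4,4,-10>

Differencing gives <+1,-3,-2>, <+5,-1,-5>, <-5,+3,-3>, <-2,+3,+5>, <+1,-3,-2>, <+5,-1,-5>, <-5,+3,-3>, <-2,+3,+5>, <+1,-3,-2>. This is the pattern <+1,-3,-2>, <+5,-1,-5>, <-5,+3,-3>, <-2,+3,+5> repeated.
step 10: apply <+5,-1,-5> → <3,-2,-12>
step 11: apply <-5,+3,-3> → <-2,1,-15>
step 12: apply <-2,+3,+5> → <-4,4,-10>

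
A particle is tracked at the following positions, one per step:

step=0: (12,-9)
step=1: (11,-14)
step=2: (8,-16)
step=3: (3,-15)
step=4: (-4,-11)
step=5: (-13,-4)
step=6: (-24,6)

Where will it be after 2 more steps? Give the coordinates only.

First differences are (-1,-5), (-3,-2), (-5,+1), (-7,+4), (-9,+7), (-11,+10); their common second difference is (-2,+3) (constant acceleration).
step 7: (-24,6) + (-13,+13) → (-37,19)
step 8: (-37,19) + (-15,+16) → (-52,35)

(-52,35)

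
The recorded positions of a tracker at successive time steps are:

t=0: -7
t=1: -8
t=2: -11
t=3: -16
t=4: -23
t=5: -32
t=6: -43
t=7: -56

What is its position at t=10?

-107

Taking differences between consecutive positions: -1, -3, -5, -7, -9, -11, -13. These grow by -2 each step.
step 8: -56 − 15 → -71
step 9: -71 − 17 → -88
step 10: -88 − 19 → -107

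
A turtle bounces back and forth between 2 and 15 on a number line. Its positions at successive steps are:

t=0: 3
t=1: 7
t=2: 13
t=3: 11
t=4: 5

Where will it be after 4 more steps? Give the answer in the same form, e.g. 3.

7

The value reflects between 2 and 15, moving 6 per step.
  step 5: 5 → 5
  step 6: 5 → 11
  step 7: 11 → 13
  step 8: 13 → 7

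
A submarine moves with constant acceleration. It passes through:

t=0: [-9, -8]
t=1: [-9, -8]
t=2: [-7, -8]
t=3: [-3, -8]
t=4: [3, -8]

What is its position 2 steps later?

[21, -8]

First differences are [+0, +0], [+2, +0], [+4, +0], [+6, +0]; their common second difference is [+2, +0] (constant acceleration).
step 5: [3, -8] + [+8, +0] → [11, -8]
step 6: [11, -8] + [+10, +0] → [21, -8]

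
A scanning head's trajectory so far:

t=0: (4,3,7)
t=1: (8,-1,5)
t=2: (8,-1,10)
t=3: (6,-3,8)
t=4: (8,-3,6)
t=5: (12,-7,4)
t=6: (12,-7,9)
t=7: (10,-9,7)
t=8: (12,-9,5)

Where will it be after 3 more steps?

(14,-15,6)

Differencing gives (+4,-4,-2), (+0,+0,+5), (-2,-2,-2), (+2,+0,-2), (+4,-4,-2), (+0,+0,+5), (-2,-2,-2), (+2,+0,-2). This is the pattern (+4,-4,-2), (+0,+0,+5), (-2,-2,-2), (+2,+0,-2) repeated.
step 9: apply (+4,-4,-2) → (16,-13,3)
step 10: apply (+0,+0,+5) → (16,-13,8)
step 11: apply (-2,-2,-2) → (14,-15,6)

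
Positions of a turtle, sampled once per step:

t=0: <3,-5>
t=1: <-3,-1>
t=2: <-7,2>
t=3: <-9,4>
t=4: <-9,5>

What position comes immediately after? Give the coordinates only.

First differences are <-6,+4>, <-4,+3>, <-2,+2>, <+0,+1>; their common second difference is <+2,-1> (constant acceleration).
step 5: <-9,5> + <+2,+0> → <-7,5>

<-7,5>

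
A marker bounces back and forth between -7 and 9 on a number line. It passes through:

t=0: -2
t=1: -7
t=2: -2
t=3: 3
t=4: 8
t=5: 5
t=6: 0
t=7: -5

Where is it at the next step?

-4

The value travels 5 per step and bounces off the walls at -7 and 9.
  step 8: -5 → -4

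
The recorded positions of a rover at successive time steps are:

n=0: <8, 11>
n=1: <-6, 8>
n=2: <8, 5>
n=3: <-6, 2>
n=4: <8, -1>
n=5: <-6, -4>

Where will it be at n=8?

<8, -13>

First: cycles through 8, -6 every 2 steps. Step 8 lands at position 0 of the cycle → 8.
Second: linear, -3 per step → -13 at step 8.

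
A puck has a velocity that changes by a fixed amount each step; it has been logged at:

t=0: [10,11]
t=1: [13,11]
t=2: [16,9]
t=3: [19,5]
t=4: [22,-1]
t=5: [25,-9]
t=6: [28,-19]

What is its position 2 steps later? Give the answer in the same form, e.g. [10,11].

Taking differences between consecutive positions: [+3,+0], [+3,-2], [+3,-4], [+3,-6], [+3,-8], [+3,-10]. These grow by [+0,-2] each step.
step 7: [28,-19] + [+3,-12] → [31,-31]
step 8: [31,-31] + [+3,-14] → [34,-45]

[34,-45]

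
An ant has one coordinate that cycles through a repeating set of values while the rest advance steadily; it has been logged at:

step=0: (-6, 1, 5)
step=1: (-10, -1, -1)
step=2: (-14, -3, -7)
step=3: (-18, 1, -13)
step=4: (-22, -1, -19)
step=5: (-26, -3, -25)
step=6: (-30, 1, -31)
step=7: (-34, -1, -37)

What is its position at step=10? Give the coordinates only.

First: linear, -4 per step → -46 at step 10.
Second: cycles through 1, -1, -3 every 3 steps. Step 10 lands at position 1 of the cycle → -1.
Third: linear, -6 per step → -55 at step 10.

(-46, -1, -55)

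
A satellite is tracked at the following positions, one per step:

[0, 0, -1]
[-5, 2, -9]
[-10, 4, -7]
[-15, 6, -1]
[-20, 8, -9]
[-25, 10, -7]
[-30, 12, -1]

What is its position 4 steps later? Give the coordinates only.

The first coordinate changes by -5 each step, so at step 10 it is 0 + 10·(-5) = -50.
The second coordinate changes by +2 each step, so at step 10 it is 0 + 10·(2) = 20.
The third coordinate repeats the cycle [-1, -9, -7] with period 3; step 10 mod 3 = 1, giving -9.

[-50, 20, -9]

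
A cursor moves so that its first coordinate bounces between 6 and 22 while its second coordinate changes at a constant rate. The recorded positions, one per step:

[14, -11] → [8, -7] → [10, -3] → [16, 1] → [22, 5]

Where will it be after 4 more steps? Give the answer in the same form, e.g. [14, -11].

[14, 21]

The first coordinate reflects between 6 and 22, moving 6 per step.
  step 5: 22 → 16
  step 6: 16 → 10
  step 7: 10 → 8
  step 8: 8 → 14
The second coordinate changes by +4 each step: at step 8 it is 21.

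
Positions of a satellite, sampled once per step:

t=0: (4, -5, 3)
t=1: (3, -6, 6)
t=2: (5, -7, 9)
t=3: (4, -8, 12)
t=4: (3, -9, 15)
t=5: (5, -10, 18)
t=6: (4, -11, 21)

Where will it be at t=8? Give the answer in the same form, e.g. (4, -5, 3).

(5, -13, 27)

First: cycles through 4, 3, 5 every 3 steps. Step 8 lands at position 2 of the cycle → 5.
Second: linear, -1 per step → -13 at step 8.
Third: linear, +3 per step → 27 at step 8.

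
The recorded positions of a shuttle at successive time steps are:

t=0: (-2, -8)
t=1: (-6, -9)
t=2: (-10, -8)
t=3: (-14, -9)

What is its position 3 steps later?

(-26, -8)

The first coordinate changes by -4 each step, so at step 6 it is -2 + 6·(-4) = -26.
The second coordinate repeats the cycle [-8, -9] with period 2; step 6 mod 2 = 0, giving -8.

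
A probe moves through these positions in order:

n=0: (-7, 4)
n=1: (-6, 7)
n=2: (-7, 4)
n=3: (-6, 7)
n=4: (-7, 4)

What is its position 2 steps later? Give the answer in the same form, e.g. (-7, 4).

The jumps are (+1, +3), (-1, -3), (+1, +3), (-1, -3) — a geometric progression with ratio -1.
step 5: (-7, 4) + (+1, +3) → (-6, 7)
step 6: (-6, 7) + (-1, -3) → (-7, 4)

(-7, 4)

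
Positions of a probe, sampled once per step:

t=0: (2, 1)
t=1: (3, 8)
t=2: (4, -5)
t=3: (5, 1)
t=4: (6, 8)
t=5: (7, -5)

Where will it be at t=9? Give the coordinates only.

(11, 1)

The first coordinate changes by +1 each step, so at step 9 it is 2 + 9·(1) = 11.
The second coordinate repeats the cycle [1, 8, -5] with period 3; step 9 mod 3 = 0, giving 1.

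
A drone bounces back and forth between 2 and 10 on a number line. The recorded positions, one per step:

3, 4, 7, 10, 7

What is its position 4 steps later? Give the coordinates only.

The value reflects between 2 and 10, moving 3 per step.
  step 5: 7 → 4
  step 6: 4 → 3
  step 7: 3 → 6
  step 8: 6 → 9

9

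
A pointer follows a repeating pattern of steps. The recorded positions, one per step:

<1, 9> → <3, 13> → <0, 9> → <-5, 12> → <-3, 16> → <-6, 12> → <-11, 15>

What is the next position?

<-9, 19>

The moves between consecutive positions are <+2, +4>, <-3, -4>, <-5, +3>, <+2, +4>, <-3, -4>, <-5, +3>; they repeat the 3-cycle [<+2, +4>, <-3, -4>, <-5, +3>].
step 7: apply <+2, +4> → <-9, 19>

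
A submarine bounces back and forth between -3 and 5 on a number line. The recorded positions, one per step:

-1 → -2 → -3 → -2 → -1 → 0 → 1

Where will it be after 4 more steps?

5

The value reflects between -3 and 5, moving 1 per step.
  step 7: 1 → 2
  step 8: 2 → 3
  step 9: 3 → 4
  step 10: 4 → 5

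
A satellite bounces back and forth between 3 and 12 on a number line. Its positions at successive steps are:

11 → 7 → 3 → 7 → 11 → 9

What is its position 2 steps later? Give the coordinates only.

The value travels 4 per step and bounces off the walls at 3 and 12.
  step 6: 9 → 5
  step 7: 5 → 5

5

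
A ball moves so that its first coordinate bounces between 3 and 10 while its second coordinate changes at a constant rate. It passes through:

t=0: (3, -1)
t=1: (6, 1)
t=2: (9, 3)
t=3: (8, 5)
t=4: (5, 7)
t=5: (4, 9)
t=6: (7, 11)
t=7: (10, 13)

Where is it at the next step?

(7, 15)

The first coordinate reflects between 3 and 10, moving 3 per step.
  step 8: 10 → 7
The second coordinate changes by +2 each step: at step 8 it is 15.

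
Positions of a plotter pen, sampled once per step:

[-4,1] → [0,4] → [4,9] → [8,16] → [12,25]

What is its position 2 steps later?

[20,49]

First differences are [+4,+3], [+4,+5], [+4,+7], [+4,+9]; their common second difference is [+0,+2] (constant acceleration).
step 5: [12,25] + [+4,+11] → [16,36]
step 6: [16,36] + [+4,+13] → [20,49]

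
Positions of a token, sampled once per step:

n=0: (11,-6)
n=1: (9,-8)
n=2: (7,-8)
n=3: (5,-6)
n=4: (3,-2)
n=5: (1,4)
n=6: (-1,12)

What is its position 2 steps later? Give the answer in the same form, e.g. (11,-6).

First differences are (-2,-2), (-2,+0), (-2,+2), (-2,+4), (-2,+6), (-2,+8); their common second difference is (+0,+2) (constant acceleration).
step 7: (-1,12) + (-2,+10) → (-3,22)
step 8: (-3,22) + (-2,+12) → (-5,34)

(-5,34)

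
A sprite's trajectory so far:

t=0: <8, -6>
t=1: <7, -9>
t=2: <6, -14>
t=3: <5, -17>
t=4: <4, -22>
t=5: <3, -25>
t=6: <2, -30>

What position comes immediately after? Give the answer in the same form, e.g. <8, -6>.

Step-to-step displacements: <-1, -3>, <-1, -5>, <-1, -3>, <-1, -5>, <-1, -3>, <-1, -5> — a repeating cycle of length 2.
step 7: apply <-1, -3> → <1, -33>

<1, -33>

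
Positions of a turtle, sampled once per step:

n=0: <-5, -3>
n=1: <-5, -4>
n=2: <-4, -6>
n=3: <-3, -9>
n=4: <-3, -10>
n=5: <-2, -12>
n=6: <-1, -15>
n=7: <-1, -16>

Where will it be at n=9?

<1, -21>

Step-to-step displacements: <+0, -1>, <+1, -2>, <+1, -3>, <+0, -1>, <+1, -2>, <+1, -3>, <+0, -1> — a repeating cycle of length 3.
step 8: apply <+1, -2> → <0, -18>
step 9: apply <+1, -3> → <1, -21>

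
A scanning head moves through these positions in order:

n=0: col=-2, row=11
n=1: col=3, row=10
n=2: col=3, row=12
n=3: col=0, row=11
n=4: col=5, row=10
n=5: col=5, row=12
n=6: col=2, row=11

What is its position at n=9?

col=4, row=11

The moves between consecutive positions are (+5, -1), (+0, +2), (-3, -1), (+5, -1), (+0, +2), (-3, -1); they repeat the 3-cycle [(+5, -1), (+0, +2), (-3, -1)].
step 7: apply (+5, -1) → col=7, row=10
step 8: apply (+0, +2) → col=7, row=12
step 9: apply (-3, -1) → col=4, row=11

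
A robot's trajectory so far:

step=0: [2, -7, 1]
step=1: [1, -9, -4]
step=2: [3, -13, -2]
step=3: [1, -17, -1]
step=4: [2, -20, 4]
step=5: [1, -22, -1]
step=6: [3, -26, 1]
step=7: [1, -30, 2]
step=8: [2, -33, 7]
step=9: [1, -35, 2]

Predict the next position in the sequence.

Differencing gives [-1, -2, -5], [+2, -4, +2], [-2, -4, +1], [+1, -3, +5], [-1, -2, -5], [+2, -4, +2], [-2, -4, +1], [+1, -3, +5], [-1, -2, -5]. This is the pattern [-1, -2, -5], [+2, -4, +2], [-2, -4, +1], [+1, -3, +5] repeated.
step 10: apply [+2, -4, +2] → [3, -39, 4]

[3, -39, 4]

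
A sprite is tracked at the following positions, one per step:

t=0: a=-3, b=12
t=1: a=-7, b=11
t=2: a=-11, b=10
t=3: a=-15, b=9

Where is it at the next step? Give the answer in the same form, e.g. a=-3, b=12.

a=-19, b=8

Each step adds (-4, -1) to the position.
step 4: a=-15, b=9 + (-4, -1) → a=-19, b=8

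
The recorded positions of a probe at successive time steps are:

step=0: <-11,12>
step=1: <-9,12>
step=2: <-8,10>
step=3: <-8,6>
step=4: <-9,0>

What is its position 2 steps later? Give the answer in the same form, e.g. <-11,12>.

<-14,-18>

Successive displacements: <+2,+0>, <+1,-2>, <+0,-4>, <-1,-6> — each changes by <-1,-2>.
step 5: <-9,0> + <-2,-8> → <-11,-8>
step 6: <-11,-8> + <-3,-10> → <-14,-18>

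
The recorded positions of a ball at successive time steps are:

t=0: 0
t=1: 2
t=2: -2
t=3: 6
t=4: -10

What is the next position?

The jumps are +2, -4, +8, -16 — a geometric progression with ratio -2.
step 5: -10 + 32 → 22

22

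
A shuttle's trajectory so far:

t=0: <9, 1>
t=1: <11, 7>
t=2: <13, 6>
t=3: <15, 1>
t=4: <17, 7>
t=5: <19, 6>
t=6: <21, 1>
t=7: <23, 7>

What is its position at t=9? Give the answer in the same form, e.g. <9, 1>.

<27, 1>

The first coordinate changes by +2 each step, so at step 9 it is 9 + 9·(2) = 27.
The second coordinate repeats the cycle [1, 7, 6] with period 3; step 9 mod 3 = 0, giving 1.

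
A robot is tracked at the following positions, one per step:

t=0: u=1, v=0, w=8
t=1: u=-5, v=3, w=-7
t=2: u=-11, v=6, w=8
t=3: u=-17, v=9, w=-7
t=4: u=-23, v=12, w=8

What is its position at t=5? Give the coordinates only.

U: linear, -6 per step → -29 at step 5.
V: linear, +3 per step → 15 at step 5.
W: cycles through 8, -7 every 2 steps. Step 5 lands at position 1 of the cycle → -7.

u=-29, v=15, w=-7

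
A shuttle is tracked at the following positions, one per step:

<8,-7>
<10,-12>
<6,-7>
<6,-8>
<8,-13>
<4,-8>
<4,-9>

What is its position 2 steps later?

Step-to-step displacements: <+2,-5>, <-4,+5>, <+0,-1>, <+2,-5>, <-4,+5>, <+0,-1> — a repeating cycle of length 3.
step 7: apply <+2,-5> → <6,-14>
step 8: apply <-4,+5> → <2,-9>

<2,-9>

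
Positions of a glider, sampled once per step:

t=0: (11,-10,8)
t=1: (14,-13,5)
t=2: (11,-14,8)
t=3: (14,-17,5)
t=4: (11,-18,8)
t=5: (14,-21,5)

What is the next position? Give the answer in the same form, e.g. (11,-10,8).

(11,-22,8)

Step-to-step displacements: (+3,-3,-3), (-3,-1,+3), (+3,-3,-3), (-3,-1,+3), (+3,-3,-3) — a repeating cycle of length 2.
step 6: apply (-3,-1,+3) → (11,-22,8)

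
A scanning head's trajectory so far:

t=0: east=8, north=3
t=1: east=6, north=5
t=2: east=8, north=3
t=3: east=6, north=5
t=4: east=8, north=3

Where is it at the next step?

east=6, north=5

Step-to-step displacements: (-2, +2), (+2, -2), (-2, +2), (+2, -2); each is -1× the previous.
step 5: east=8, north=3 + (-2, +2) → east=6, north=5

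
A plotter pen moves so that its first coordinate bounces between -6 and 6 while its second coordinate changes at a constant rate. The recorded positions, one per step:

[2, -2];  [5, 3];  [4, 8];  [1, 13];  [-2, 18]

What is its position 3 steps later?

The first coordinate travels 3 per step and bounces off the walls at -6 and 6.
  step 5: -2 → -5
  step 6: -5 → -4
  step 7: -4 → -1
The second coordinate changes by +5 each step: at step 7 it is 33.

[-1, 33]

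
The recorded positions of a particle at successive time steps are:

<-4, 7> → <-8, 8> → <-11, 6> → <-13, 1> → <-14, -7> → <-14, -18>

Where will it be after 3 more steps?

First differences are <-4, +1>, <-3, -2>, <-2, -5>, <-1, -8>, <+0, -11>; their common second difference is <+1, -3> (constant acceleration).
step 6: <-14, -18> + <+1, -14> → <-13, -32>
step 7: <-13, -32> + <+2, -17> → <-11, -49>
step 8: <-11, -49> + <+3, -20> → <-8, -69>

<-8, -69>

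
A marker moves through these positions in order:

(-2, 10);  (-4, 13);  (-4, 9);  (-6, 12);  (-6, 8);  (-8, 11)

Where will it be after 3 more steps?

Step-to-step displacements: (-2, +3), (+0, -4), (-2, +3), (+0, -4), (-2, +3) — a repeating cycle of length 2.
step 6: apply (+0, -4) → (-8, 7)
step 7: apply (-2, +3) → (-10, 10)
step 8: apply (+0, -4) → (-10, 6)

(-10, 6)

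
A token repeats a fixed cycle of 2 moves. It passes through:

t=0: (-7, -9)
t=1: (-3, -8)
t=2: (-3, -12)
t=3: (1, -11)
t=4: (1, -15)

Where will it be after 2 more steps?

(5, -18)

Differencing gives (+4, +1), (+0, -4), (+4, +1), (+0, -4). This is the pattern (+4, +1), (+0, -4) repeated.
step 5: apply (+4, +1) → (5, -14)
step 6: apply (+0, -4) → (5, -18)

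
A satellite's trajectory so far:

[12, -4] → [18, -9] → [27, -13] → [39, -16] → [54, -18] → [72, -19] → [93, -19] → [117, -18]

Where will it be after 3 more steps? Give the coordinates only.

Successive displacements: [+6, -5], [+9, -4], [+12, -3], [+15, -2], [+18, -1], [+21, +0], [+24, +1] — each changes by [+3, +1].
step 8: [117, -18] + [+27, +2] → [144, -16]
step 9: [144, -16] + [+30, +3] → [174, -13]
step 10: [174, -13] + [+33, +4] → [207, -9]

[207, -9]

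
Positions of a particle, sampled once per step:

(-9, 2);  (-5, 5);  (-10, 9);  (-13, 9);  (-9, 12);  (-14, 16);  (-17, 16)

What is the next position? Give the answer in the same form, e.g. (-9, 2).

The moves between consecutive positions are (+4, +3), (-5, +4), (-3, +0), (+4, +3), (-5, +4), (-3, +0); they repeat the 3-cycle [(+4, +3), (-5, +4), (-3, +0)].
step 7: apply (+4, +3) → (-13, 19)

(-13, 19)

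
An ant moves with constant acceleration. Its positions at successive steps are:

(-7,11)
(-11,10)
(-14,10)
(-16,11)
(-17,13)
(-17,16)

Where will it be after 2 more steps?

(-14,25)

First differences are (-4,-1), (-3,+0), (-2,+1), (-1,+2), (+0,+3); their common second difference is (+1,+1) (constant acceleration).
step 6: (-17,16) + (+1,+4) → (-16,20)
step 7: (-16,20) + (+2,+5) → (-14,25)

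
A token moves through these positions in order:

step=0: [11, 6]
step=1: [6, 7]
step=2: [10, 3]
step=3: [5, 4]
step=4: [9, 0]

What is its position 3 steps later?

[3, -2]

Differencing gives [-5, +1], [+4, -4], [-5, +1], [+4, -4]. This is the pattern [-5, +1], [+4, -4] repeated.
step 5: apply [-5, +1] → [4, 1]
step 6: apply [+4, -4] → [8, -3]
step 7: apply [-5, +1] → [3, -2]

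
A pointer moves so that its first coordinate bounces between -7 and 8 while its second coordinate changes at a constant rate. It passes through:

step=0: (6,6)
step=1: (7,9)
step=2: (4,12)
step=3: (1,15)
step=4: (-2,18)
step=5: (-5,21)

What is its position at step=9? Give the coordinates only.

The first coordinate travels 3 per step and bounces off the walls at -7 and 8.
  step 6: -5 → -6
  step 7: -6 → -3
  step 8: -3 → 0
  step 9: 0 → 3
The second coordinate changes by +3 each step: at step 9 it is 33.

(3,33)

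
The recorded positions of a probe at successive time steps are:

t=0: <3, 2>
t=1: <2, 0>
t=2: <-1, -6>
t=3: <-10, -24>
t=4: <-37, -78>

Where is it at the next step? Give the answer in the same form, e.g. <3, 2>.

<-118, -240>

The jumps are <-1, -2>, <-3, -6>, <-9, -18>, <-27, -54> — a geometric progression with ratio 3.
step 5: <-37, -78> + <-81, -162> → <-118, -240>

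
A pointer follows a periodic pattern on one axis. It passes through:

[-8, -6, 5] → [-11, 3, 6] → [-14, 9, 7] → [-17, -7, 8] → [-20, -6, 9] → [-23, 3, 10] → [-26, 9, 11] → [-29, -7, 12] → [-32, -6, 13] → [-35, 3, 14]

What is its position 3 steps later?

[-44, -6, 17]

The first coordinate changes by -3 each step, so at step 12 it is -8 + 12·(-3) = -44.
The second coordinate repeats the cycle [-6, 3, 9, -7] with period 4; step 12 mod 4 = 0, giving -6.
The third coordinate changes by +1 each step, so at step 12 it is 5 + 12·(1) = 17.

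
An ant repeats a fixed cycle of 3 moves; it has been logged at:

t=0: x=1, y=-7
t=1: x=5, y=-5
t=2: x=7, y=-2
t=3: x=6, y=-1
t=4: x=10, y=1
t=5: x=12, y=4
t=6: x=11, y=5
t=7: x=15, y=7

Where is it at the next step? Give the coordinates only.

Step-to-step displacements: (+4,+2), (+2,+3), (-1,+1), (+4,+2), (+2,+3), (-1,+1), (+4,+2) — a repeating cycle of length 3.
step 8: apply (+2,+3) → x=17, y=10

x=17, y=10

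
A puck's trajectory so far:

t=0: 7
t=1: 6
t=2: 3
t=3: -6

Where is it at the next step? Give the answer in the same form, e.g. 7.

-33

Consecutive displacements -1, -3, -9 scale by a factor of 3 each step.
step 4: -6 − 27 → -33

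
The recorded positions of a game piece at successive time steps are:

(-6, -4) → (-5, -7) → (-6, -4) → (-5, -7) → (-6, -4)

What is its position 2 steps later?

(-6, -4)

Consecutive displacements (+1, -3), (-1, +3), (+1, -3), (-1, +3) scale by a factor of -1 each step.
step 5: (-6, -4) + (+1, -3) → (-5, -7)
step 6: (-5, -7) + (-1, +3) → (-6, -4)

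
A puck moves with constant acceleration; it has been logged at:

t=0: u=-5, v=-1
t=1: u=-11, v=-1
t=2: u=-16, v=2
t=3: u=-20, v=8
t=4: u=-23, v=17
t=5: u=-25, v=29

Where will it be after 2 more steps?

Successive displacements: (-6,+0), (-5,+3), (-4,+6), (-3,+9), (-2,+12) — each changes by (+1,+3).
step 6: u=-25, v=29 + (-1,+15) → u=-26, v=44
step 7: u=-26, v=44 + (+0,+18) → u=-26, v=62

u=-26, v=62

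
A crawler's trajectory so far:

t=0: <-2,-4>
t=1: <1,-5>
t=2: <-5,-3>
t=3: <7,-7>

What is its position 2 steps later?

Step-to-step displacements: <+3,-1>, <-6,+2>, <+12,-4>; each is -2× the previous.
step 4: <7,-7> + <-24,+8> → <-17,1>
step 5: <-17,1> + <+48,-16> → <31,-15>

<31,-15>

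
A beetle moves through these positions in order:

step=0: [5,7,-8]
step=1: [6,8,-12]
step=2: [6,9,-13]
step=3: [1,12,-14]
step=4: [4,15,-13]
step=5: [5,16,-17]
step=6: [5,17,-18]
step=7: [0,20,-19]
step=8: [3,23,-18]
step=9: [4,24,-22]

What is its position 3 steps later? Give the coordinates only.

Differencing gives [+1,+1,-4], [+0,+1,-1], [-5,+3,-1], [+3,+3,+1], [+1,+1,-4], [+0,+1,-1], [-5,+3,-1], [+3,+3,+1], [+1,+1,-4]. This is the pattern [+1,+1,-4], [+0,+1,-1], [-5,+3,-1], [+3,+3,+1] repeated.
step 10: apply [+0,+1,-1] → [4,25,-23]
step 11: apply [-5,+3,-1] → [-1,28,-24]
step 12: apply [+3,+3,+1] → [2,31,-23]

[2,31,-23]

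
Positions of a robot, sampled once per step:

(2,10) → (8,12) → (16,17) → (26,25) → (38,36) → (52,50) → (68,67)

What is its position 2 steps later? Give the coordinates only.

(106,110)

Successive displacements: (+6,+2), (+8,+5), (+10,+8), (+12,+11), (+14,+14), (+16,+17) — each changes by (+2,+3).
step 7: (68,67) + (+18,+20) → (86,87)
step 8: (86,87) + (+20,+23) → (106,110)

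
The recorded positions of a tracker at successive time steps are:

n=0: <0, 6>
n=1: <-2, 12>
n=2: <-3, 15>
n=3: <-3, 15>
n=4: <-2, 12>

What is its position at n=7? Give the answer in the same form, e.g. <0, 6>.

<7, -15>

Taking differences between consecutive positions: <-2, +6>, <-1, +3>, <+0, +0>, <+1, -3>. These grow by <+1, -3> each step.
step 5: <-2, 12> + <+2, -6> → <0, 6>
step 6: <0, 6> + <+3, -9> → <3, -3>
step 7: <3, -3> + <+4, -12> → <7, -15>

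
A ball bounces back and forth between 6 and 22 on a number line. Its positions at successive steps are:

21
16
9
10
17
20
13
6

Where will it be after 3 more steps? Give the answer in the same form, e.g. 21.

The value reflects between 6 and 22, moving 7 per step.
  step 8: 6 → 13
  step 9: 13 → 20
  step 10: 20 → 17

17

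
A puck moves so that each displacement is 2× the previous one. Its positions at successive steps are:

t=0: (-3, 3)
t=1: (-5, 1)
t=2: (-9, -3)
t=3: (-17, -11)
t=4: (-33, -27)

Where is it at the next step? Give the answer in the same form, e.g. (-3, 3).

(-65, -59)

Consecutive displacements (-2, -2), (-4, -4), (-8, -8), (-16, -16) scale by a factor of 2 each step.
step 5: (-33, -27) + (-32, -32) → (-65, -59)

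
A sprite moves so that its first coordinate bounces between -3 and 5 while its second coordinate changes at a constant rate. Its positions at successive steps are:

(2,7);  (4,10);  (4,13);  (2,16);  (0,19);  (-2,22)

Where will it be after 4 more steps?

The first coordinate travels 2 per step and bounces off the walls at -3 and 5.
  step 6: -2 → -2
  step 7: -2 → 0
  step 8: 0 → 2
  step 9: 2 → 4
The second coordinate changes by +3 each step: at step 9 it is 34.

(4,34)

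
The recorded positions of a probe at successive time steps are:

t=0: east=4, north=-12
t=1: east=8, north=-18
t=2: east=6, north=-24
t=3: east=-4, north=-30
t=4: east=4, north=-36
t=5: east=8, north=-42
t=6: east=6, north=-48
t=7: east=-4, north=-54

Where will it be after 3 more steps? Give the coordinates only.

east=6, north=-72

East: cycles through 4, 8, 6, -4 every 4 steps. Step 10 lands at position 2 of the cycle → 6.
North: linear, -6 per step → -72 at step 10.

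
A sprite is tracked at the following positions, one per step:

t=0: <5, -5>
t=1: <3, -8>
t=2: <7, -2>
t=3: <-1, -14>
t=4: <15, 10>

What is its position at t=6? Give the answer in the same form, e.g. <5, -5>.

Consecutive displacements <-2, -3>, <+4, +6>, <-8, -12>, <+16, +24> scale by a factor of -2 each step.
step 5: <15, 10> + <-32, -48> → <-17, -38>
step 6: <-17, -38> + <+64, +96> → <47, 58>

<47, 58>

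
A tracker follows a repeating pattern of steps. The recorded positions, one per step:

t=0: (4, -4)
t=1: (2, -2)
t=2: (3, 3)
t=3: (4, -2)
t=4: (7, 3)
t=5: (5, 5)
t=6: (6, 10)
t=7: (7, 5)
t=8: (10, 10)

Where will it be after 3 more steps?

(10, 12)

The moves between consecutive positions are (-2, +2), (+1, +5), (+1, -5), (+3, +5), (-2, +2), (+1, +5), (+1, -5), (+3, +5); they repeat the 4-cycle [(-2, +2), (+1, +5), (+1, -5), (+3, +5)].
step 9: apply (-2, +2) → (8, 12)
step 10: apply (+1, +5) → (9, 17)
step 11: apply (+1, -5) → (10, 12)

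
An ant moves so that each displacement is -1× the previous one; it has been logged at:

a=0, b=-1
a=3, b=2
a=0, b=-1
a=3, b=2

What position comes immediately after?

a=0, b=-1

The jumps are (+3, +3), (-3, -3), (+3, +3) — a geometric progression with ratio -1.
step 4: a=3, b=2 + (-3, -3) → a=0, b=-1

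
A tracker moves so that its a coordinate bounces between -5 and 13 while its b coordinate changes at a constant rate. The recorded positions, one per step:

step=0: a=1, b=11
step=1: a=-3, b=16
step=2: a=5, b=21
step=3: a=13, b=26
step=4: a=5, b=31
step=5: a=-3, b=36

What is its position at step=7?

a=9, b=46

The a coordinate travels 8 per step and bounces off the walls at -5 and 13.
  step 6: -3 → 1
  step 7: 1 → 9
The b coordinate changes by +5 each step: at step 7 it is 46.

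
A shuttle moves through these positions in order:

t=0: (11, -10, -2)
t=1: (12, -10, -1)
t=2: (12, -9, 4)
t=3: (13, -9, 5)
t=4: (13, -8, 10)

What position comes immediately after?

The moves between consecutive positions are (+1, +0, +1), (+0, +1, +5), (+1, +0, +1), (+0, +1, +5); they repeat the 2-cycle [(+1, +0, +1), (+0, +1, +5)].
step 5: apply (+1, +0, +1) → (14, -8, 11)

(14, -8, 11)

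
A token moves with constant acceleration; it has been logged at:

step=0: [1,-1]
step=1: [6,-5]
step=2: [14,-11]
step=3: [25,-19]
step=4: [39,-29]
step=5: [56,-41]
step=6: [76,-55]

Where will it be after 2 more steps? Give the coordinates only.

First differences are [+5,-4], [+8,-6], [+11,-8], [+14,-10], [+17,-12], [+20,-14]; their common second difference is [+3,-2] (constant acceleration).
step 7: [76,-55] + [+23,-16] → [99,-71]
step 8: [99,-71] + [+26,-18] → [125,-89]

[125,-89]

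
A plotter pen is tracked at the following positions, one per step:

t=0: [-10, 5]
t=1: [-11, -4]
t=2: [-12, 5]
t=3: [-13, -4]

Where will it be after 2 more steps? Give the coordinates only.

First: linear, -1 per step → -15 at step 5.
Second: cycles through 5, -4 every 2 steps. Step 5 lands at position 1 of the cycle → -4.

[-15, -4]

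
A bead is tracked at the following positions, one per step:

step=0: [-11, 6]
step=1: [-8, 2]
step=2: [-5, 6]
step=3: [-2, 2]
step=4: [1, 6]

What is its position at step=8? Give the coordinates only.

First: linear, +3 per step → 13 at step 8.
Second: cycles through 6, 2 every 2 steps. Step 8 lands at position 0 of the cycle → 6.

[13, 6]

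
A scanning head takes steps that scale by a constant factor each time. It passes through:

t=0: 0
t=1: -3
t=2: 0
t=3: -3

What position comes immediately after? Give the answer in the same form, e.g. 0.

0

Consecutive displacements -3, +3, -3 scale by a factor of -1 each step.
step 4: -3 + 3 → 0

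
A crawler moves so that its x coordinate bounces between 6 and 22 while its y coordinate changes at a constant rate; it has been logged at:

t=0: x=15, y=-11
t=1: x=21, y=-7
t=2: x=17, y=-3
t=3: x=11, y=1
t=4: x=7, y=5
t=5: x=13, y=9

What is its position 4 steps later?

The x coordinate travels 6 per step and bounces off the walls at 6 and 22.
  step 6: 13 → 19
  step 7: 19 → 19
  step 8: 19 → 13
  step 9: 13 → 7
The y coordinate changes by +4 each step: at step 9 it is 25.

x=7, y=25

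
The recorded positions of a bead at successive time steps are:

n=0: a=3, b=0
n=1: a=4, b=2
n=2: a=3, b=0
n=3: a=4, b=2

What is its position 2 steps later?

The jumps are (+1, +2), (-1, -2), (+1, +2) — a geometric progression with ratio -1.
step 4: a=4, b=2 + (-1, -2) → a=3, b=0
step 5: a=3, b=0 + (+1, +2) → a=4, b=2

a=4, b=2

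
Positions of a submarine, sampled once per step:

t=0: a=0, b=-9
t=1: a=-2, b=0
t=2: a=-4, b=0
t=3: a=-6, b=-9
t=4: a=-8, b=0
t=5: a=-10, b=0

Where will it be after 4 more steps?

The a coordinate changes by -2 each step, so at step 9 it is 0 + 9·(-2) = -18.
The b coordinate repeats the cycle [-9, 0, 0] with period 3; step 9 mod 3 = 0, giving -9.

a=-18, b=-9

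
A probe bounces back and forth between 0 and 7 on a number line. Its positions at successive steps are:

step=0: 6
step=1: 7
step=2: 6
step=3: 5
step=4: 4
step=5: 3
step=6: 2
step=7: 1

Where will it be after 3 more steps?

2

The value reflects between 0 and 7, moving 1 per step.
  step 8: 1 → 0
  step 9: 0 → 1
  step 10: 1 → 2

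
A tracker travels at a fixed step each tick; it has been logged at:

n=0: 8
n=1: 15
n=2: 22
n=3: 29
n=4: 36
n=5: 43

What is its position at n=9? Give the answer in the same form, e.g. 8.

71

The position changes by +7 every step.
step 6: 43 + 7 → 50
step 7: 50 + 7 → 57
step 8: 57 + 7 → 64
step 9: 64 + 7 → 71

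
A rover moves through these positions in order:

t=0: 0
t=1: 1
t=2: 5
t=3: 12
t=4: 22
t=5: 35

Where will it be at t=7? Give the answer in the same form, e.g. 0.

Successive displacements: +1, +4, +7, +10, +13 — each changes by +3.
step 6: 35 + 16 → 51
step 7: 51 + 19 → 70

70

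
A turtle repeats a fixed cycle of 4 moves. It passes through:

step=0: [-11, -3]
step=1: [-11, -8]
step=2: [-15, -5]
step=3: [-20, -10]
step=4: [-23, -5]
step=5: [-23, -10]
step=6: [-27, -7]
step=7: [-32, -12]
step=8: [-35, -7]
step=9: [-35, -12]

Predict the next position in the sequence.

[-39, -9]

The moves between consecutive positions are [+0, -5], [-4, +3], [-5, -5], [-3, +5], [+0, -5], [-4, +3], [-5, -5], [-3, +5], [+0, -5]; they repeat the 4-cycle [[+0, -5], [-4, +3], [-5, -5], [-3, +5]].
step 10: apply [-4, +3] → [-39, -9]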